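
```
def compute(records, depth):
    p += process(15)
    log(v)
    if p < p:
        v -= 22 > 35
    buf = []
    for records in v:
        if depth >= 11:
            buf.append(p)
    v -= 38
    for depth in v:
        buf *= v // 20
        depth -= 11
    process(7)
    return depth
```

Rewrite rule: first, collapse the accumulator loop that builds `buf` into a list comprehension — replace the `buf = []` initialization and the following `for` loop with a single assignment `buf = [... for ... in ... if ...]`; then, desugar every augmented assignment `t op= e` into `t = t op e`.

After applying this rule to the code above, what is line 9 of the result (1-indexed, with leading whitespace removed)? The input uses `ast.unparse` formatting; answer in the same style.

buf = buf * (v // 20)

Transformed code:
def compute(records, depth):
    p = p + process(15)
    log(v)
    if p < p:
        v = v - (22 > 35)
    buf = [p for records in v if depth >= 11]
    v = v - 38
    for depth in v:
        buf = buf * (v // 20)
        depth = depth - 11
    process(7)
    return depth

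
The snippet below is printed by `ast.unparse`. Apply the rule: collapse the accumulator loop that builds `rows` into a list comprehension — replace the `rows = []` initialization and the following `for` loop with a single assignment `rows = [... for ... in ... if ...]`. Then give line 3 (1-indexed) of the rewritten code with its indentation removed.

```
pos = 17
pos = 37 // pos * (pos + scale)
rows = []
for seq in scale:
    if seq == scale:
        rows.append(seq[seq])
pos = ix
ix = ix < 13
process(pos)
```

rows = [seq[seq] for seq in scale if seq == scale]

Transformed code:
pos = 17
pos = 37 // pos * (pos + scale)
rows = [seq[seq] for seq in scale if seq == scale]
pos = ix
ix = ix < 13
process(pos)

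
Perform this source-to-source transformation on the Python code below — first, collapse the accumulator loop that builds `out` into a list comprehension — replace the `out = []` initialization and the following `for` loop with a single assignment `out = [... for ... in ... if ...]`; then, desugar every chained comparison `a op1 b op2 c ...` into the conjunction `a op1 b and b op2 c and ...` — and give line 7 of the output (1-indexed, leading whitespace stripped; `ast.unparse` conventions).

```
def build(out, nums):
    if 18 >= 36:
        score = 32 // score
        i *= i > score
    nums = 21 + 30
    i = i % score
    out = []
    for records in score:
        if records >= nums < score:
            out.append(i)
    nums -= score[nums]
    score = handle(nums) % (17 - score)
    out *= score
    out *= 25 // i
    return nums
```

out = [i for records in score if records >= nums and nums < score]

Transformed code:
def build(out, nums):
    if 18 >= 36:
        score = 32 // score
        i *= i > score
    nums = 21 + 30
    i = i % score
    out = [i for records in score if records >= nums and nums < score]
    nums -= score[nums]
    score = handle(nums) % (17 - score)
    out *= score
    out *= 25 // i
    return nums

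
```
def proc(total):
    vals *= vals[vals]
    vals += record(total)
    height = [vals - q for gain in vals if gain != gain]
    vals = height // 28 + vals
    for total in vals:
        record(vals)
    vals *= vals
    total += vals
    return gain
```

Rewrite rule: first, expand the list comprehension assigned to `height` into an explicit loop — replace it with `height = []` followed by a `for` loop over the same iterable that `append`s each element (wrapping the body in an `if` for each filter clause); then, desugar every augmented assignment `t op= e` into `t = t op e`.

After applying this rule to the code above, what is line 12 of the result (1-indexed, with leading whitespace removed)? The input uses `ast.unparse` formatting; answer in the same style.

total = total + vals

Transformed code:
def proc(total):
    vals = vals * vals[vals]
    vals = vals + record(total)
    height = []
    for gain in vals:
        if gain != gain:
            height.append(vals - q)
    vals = height // 28 + vals
    for total in vals:
        record(vals)
    vals = vals * vals
    total = total + vals
    return gain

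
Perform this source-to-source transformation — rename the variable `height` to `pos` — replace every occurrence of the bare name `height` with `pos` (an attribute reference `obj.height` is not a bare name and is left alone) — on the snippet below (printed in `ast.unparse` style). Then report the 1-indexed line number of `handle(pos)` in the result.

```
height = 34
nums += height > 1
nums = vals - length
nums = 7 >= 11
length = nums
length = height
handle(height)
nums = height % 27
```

7

Transformed code:
pos = 34
nums += pos > 1
nums = vals - length
nums = 7 >= 11
length = nums
length = pos
handle(pos)
nums = pos % 27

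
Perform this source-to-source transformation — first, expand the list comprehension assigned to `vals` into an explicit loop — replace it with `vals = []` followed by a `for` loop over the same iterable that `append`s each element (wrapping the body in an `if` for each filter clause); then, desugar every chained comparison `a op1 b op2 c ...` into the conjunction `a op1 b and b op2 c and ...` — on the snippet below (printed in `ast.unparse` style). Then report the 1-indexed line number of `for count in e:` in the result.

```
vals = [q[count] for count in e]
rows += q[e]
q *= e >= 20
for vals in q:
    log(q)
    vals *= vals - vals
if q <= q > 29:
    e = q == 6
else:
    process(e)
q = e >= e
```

Transformed code:
vals = []
for count in e:
    vals.append(q[count])
rows += q[e]
q *= e >= 20
for vals in q:
    log(q)
    vals *= vals - vals
if q <= q and q > 29:
    e = q == 6
else:
    process(e)
q = e >= e

2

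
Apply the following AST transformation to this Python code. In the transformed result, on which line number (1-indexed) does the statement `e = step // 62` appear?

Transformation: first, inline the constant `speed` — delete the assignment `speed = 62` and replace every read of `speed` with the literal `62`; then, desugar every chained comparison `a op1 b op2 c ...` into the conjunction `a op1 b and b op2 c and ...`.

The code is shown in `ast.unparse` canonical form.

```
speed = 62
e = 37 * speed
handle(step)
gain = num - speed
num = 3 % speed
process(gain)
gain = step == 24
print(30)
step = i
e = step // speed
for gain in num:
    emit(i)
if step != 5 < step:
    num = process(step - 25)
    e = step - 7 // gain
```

Transformed code:
e = 37 * 62
handle(step)
gain = num - 62
num = 3 % 62
process(gain)
gain = step == 24
print(30)
step = i
e = step // 62
for gain in num:
    emit(i)
if step != 5 and 5 < step:
    num = process(step - 25)
    e = step - 7 // gain

9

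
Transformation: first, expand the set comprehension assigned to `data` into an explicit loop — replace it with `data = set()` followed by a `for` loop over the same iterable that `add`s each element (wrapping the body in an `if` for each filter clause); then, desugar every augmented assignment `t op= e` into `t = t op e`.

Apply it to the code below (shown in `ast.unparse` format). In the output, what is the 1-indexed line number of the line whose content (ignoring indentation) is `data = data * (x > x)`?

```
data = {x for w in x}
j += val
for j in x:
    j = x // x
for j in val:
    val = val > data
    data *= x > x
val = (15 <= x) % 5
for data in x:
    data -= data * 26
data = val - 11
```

9

Transformed code:
data = set()
for w in x:
    data.add(x)
j = j + val
for j in x:
    j = x // x
for j in val:
    val = val > data
    data = data * (x > x)
val = (15 <= x) % 5
for data in x:
    data = data - data * 26
data = val - 11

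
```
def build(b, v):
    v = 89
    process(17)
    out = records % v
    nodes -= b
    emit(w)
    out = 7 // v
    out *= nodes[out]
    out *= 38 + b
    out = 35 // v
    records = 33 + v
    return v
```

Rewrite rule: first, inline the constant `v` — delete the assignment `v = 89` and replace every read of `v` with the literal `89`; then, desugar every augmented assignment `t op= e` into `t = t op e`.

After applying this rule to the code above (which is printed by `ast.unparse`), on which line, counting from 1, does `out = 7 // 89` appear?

6

Transformed code:
def build(b, v):
    process(17)
    out = records % 89
    nodes = nodes - b
    emit(w)
    out = 7 // 89
    out = out * nodes[out]
    out = out * (38 + b)
    out = 35 // 89
    records = 33 + 89
    return 89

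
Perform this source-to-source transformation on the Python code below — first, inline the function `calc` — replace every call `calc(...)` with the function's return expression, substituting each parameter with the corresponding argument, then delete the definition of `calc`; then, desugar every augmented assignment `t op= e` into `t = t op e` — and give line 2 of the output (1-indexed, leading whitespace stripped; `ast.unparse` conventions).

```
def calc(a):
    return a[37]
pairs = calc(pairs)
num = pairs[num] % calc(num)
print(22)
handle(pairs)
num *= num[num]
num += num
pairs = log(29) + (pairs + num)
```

num = pairs[num] % num[37]

Transformed code:
pairs = pairs[37]
num = pairs[num] % num[37]
print(22)
handle(pairs)
num = num * num[num]
num = num + num
pairs = log(29) + (pairs + num)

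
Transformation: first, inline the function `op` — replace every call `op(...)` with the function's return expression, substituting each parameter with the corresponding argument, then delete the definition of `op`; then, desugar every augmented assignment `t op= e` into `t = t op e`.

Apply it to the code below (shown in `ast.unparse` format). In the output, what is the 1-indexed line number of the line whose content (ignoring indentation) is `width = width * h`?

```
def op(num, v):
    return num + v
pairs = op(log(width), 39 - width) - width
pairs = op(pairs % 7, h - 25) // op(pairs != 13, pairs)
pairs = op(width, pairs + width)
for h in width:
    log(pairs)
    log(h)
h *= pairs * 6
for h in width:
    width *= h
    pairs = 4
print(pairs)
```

9

Transformed code:
pairs = log(width) + (39 - width) - width
pairs = (pairs % 7 + (h - 25)) // ((pairs != 13) + pairs)
pairs = width + (pairs + width)
for h in width:
    log(pairs)
    log(h)
h = h * (pairs * 6)
for h in width:
    width = width * h
    pairs = 4
print(pairs)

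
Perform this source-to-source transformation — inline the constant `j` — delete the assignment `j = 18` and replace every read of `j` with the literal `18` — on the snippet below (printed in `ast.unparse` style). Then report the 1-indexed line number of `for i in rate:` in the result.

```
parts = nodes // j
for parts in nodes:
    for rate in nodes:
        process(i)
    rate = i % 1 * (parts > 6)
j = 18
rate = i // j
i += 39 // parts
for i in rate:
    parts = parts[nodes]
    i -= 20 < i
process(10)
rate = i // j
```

8

Transformed code:
parts = nodes // 18
for parts in nodes:
    for rate in nodes:
        process(i)
    rate = i % 1 * (parts > 6)
rate = i // 18
i += 39 // parts
for i in rate:
    parts = parts[nodes]
    i -= 20 < i
process(10)
rate = i // 18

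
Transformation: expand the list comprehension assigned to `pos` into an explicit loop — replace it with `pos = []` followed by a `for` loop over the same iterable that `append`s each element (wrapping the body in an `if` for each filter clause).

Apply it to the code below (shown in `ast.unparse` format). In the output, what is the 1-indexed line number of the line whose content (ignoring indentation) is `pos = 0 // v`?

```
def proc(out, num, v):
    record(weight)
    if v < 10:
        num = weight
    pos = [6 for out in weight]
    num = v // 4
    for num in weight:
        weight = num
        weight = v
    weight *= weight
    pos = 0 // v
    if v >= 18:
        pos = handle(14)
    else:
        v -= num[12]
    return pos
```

Transformed code:
def proc(out, num, v):
    record(weight)
    if v < 10:
        num = weight
    pos = []
    for out in weight:
        pos.append(6)
    num = v // 4
    for num in weight:
        weight = num
        weight = v
    weight *= weight
    pos = 0 // v
    if v >= 18:
        pos = handle(14)
    else:
        v -= num[12]
    return pos

13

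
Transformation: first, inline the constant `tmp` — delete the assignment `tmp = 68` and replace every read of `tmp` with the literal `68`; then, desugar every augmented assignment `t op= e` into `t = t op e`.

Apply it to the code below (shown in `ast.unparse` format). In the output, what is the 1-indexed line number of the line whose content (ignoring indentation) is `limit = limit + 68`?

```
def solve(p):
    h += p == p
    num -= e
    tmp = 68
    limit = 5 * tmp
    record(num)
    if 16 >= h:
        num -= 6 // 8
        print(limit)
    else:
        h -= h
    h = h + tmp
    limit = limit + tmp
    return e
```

Transformed code:
def solve(p):
    h = h + (p == p)
    num = num - e
    limit = 5 * 68
    record(num)
    if 16 >= h:
        num = num - 6 // 8
        print(limit)
    else:
        h = h - h
    h = h + 68
    limit = limit + 68
    return e

12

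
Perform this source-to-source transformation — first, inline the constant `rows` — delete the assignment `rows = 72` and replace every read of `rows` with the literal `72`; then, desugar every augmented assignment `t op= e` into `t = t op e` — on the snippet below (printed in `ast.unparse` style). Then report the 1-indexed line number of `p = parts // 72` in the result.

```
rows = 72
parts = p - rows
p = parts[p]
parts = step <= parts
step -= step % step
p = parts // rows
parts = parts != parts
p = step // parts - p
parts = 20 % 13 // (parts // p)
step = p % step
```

5

Transformed code:
parts = p - 72
p = parts[p]
parts = step <= parts
step = step - step % step
p = parts // 72
parts = parts != parts
p = step // parts - p
parts = 20 % 13 // (parts // p)
step = p % step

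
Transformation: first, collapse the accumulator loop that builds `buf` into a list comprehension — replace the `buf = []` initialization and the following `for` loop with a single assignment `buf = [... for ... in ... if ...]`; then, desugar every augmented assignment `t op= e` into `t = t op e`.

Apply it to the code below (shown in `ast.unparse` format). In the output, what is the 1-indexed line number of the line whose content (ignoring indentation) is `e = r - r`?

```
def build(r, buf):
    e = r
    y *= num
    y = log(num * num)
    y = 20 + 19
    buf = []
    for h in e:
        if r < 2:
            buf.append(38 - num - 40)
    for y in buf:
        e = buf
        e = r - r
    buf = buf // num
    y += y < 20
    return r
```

9

Transformed code:
def build(r, buf):
    e = r
    y = y * num
    y = log(num * num)
    y = 20 + 19
    buf = [38 - num - 40 for h in e if r < 2]
    for y in buf:
        e = buf
        e = r - r
    buf = buf // num
    y = y + (y < 20)
    return r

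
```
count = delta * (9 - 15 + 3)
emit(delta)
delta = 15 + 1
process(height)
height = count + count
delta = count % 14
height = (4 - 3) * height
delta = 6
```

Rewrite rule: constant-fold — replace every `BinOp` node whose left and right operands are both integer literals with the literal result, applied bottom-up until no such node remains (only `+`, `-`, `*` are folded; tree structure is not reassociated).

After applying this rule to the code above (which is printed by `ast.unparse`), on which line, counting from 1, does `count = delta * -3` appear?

1

Transformed code:
count = delta * -3
emit(delta)
delta = 16
process(height)
height = count + count
delta = count % 14
height = 1 * height
delta = 6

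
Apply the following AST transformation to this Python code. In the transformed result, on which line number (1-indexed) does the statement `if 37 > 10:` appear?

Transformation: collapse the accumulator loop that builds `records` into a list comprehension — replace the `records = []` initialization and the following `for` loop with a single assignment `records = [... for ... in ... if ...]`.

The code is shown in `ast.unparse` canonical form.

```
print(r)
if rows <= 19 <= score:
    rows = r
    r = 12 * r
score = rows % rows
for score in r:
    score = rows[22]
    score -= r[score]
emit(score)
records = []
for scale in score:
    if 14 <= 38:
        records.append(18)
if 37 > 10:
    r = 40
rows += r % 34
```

11

Transformed code:
print(r)
if rows <= 19 <= score:
    rows = r
    r = 12 * r
score = rows % rows
for score in r:
    score = rows[22]
    score -= r[score]
emit(score)
records = [18 for scale in score if 14 <= 38]
if 37 > 10:
    r = 40
rows += r % 34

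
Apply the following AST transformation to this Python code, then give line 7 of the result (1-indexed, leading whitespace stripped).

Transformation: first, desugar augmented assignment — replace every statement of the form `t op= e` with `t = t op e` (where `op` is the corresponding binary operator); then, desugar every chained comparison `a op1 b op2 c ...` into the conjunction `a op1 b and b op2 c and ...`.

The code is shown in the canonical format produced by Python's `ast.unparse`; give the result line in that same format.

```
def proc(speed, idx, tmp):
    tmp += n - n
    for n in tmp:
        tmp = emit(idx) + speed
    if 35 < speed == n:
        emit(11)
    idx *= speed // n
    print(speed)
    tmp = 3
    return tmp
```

Transformed code:
def proc(speed, idx, tmp):
    tmp = tmp + (n - n)
    for n in tmp:
        tmp = emit(idx) + speed
    if 35 < speed and speed == n:
        emit(11)
    idx = idx * (speed // n)
    print(speed)
    tmp = 3
    return tmp

idx = idx * (speed // n)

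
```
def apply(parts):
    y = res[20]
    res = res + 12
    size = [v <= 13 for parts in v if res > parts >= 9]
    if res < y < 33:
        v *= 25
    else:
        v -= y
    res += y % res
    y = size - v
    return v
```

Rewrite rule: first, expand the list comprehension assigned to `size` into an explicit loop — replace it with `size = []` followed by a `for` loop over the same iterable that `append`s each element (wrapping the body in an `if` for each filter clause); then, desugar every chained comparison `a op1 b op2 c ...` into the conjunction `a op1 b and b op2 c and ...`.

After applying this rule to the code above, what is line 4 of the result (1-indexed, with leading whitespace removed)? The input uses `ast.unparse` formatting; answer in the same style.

size = []

Transformed code:
def apply(parts):
    y = res[20]
    res = res + 12
    size = []
    for parts in v:
        if res > parts and parts >= 9:
            size.append(v <= 13)
    if res < y and y < 33:
        v *= 25
    else:
        v -= y
    res += y % res
    y = size - v
    return v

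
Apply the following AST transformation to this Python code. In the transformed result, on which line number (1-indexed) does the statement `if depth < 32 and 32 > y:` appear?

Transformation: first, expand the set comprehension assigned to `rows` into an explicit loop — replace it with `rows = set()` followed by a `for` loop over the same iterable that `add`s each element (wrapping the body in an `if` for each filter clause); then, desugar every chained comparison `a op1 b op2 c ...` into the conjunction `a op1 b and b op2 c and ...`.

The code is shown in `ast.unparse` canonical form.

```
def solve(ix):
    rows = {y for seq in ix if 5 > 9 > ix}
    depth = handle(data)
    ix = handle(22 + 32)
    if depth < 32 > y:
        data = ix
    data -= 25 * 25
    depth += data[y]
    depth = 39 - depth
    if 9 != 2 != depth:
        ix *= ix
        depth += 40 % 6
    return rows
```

Transformed code:
def solve(ix):
    rows = set()
    for seq in ix:
        if 5 > 9 and 9 > ix:
            rows.add(y)
    depth = handle(data)
    ix = handle(22 + 32)
    if depth < 32 and 32 > y:
        data = ix
    data -= 25 * 25
    depth += data[y]
    depth = 39 - depth
    if 9 != 2 and 2 != depth:
        ix *= ix
        depth += 40 % 6
    return rows

8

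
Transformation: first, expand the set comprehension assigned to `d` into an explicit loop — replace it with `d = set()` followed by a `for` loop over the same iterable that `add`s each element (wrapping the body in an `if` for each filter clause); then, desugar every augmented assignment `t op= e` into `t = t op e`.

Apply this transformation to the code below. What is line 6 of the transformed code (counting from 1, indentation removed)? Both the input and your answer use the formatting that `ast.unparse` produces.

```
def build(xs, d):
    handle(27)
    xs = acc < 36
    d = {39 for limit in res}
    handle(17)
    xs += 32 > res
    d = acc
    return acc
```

Transformed code:
def build(xs, d):
    handle(27)
    xs = acc < 36
    d = set()
    for limit in res:
        d.add(39)
    handle(17)
    xs = xs + (32 > res)
    d = acc
    return acc

d.add(39)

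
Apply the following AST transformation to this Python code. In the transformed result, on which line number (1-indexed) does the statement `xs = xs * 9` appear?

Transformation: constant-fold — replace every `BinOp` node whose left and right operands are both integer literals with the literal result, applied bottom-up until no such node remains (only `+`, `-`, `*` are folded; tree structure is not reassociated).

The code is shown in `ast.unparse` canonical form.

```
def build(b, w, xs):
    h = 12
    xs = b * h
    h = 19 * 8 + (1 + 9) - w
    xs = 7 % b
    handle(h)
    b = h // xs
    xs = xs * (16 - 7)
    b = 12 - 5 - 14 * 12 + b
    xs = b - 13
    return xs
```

8

Transformed code:
def build(b, w, xs):
    h = 12
    xs = b * h
    h = 162 - w
    xs = 7 % b
    handle(h)
    b = h // xs
    xs = xs * 9
    b = -161 + b
    xs = b - 13
    return xs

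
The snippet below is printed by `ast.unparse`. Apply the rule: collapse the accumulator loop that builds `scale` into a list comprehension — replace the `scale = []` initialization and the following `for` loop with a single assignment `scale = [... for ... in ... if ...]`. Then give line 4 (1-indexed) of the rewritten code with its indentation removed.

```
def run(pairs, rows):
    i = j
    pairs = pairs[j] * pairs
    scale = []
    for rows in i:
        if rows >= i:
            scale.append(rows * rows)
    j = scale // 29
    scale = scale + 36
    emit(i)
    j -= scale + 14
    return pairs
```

scale = [rows * rows for rows in i if rows >= i]

Transformed code:
def run(pairs, rows):
    i = j
    pairs = pairs[j] * pairs
    scale = [rows * rows for rows in i if rows >= i]
    j = scale // 29
    scale = scale + 36
    emit(i)
    j -= scale + 14
    return pairs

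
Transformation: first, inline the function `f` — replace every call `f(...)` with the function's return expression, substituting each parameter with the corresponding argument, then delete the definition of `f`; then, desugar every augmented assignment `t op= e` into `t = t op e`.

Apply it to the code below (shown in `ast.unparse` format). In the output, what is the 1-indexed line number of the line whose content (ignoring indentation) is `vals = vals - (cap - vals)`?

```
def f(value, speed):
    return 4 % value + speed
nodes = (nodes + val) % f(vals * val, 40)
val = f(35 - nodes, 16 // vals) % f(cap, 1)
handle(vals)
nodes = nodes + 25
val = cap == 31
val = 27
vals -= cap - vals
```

7

Transformed code:
nodes = (nodes + val) % (4 % (vals * val) + 40)
val = (4 % (35 - nodes) + 16 // vals) % (4 % cap + 1)
handle(vals)
nodes = nodes + 25
val = cap == 31
val = 27
vals = vals - (cap - vals)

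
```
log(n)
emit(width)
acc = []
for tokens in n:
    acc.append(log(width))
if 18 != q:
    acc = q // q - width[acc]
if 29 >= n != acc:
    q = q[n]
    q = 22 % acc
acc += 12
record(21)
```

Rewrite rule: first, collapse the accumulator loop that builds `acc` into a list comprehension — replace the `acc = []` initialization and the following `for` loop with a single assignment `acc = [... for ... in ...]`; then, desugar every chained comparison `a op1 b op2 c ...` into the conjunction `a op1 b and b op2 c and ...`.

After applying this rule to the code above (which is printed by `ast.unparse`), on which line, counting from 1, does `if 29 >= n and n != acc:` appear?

Transformed code:
log(n)
emit(width)
acc = [log(width) for tokens in n]
if 18 != q:
    acc = q // q - width[acc]
if 29 >= n and n != acc:
    q = q[n]
    q = 22 % acc
acc += 12
record(21)

6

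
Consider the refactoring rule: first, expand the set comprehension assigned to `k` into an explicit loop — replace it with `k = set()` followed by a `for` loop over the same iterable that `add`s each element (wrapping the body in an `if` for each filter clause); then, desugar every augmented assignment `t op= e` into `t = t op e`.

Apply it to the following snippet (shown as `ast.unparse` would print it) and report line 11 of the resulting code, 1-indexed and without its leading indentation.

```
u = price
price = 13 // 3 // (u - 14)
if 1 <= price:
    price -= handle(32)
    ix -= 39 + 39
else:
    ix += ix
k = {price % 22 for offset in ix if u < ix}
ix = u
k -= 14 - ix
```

Transformed code:
u = price
price = 13 // 3 // (u - 14)
if 1 <= price:
    price = price - handle(32)
    ix = ix - (39 + 39)
else:
    ix = ix + ix
k = set()
for offset in ix:
    if u < ix:
        k.add(price % 22)
ix = u
k = k - (14 - ix)

k.add(price % 22)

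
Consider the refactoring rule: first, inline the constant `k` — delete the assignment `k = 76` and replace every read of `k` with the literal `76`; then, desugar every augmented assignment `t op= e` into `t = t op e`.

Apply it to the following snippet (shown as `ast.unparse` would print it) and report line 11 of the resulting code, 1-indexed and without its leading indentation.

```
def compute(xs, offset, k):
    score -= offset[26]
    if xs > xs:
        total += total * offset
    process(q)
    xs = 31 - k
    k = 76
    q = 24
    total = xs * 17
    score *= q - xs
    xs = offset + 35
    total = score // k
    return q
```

total = score // 76

Transformed code:
def compute(xs, offset, k):
    score = score - offset[26]
    if xs > xs:
        total = total + total * offset
    process(q)
    xs = 31 - 76
    q = 24
    total = xs * 17
    score = score * (q - xs)
    xs = offset + 35
    total = score // 76
    return q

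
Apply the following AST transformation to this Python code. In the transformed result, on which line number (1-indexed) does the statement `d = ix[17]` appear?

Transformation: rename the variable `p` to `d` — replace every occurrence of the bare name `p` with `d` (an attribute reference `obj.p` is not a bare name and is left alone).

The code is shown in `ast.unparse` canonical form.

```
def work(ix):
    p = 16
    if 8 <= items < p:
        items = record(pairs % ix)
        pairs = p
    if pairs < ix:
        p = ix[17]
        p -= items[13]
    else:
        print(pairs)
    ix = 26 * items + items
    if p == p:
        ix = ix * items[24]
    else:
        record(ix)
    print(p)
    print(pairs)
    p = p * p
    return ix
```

7

Transformed code:
def work(ix):
    d = 16
    if 8 <= items < d:
        items = record(pairs % ix)
        pairs = d
    if pairs < ix:
        d = ix[17]
        d -= items[13]
    else:
        print(pairs)
    ix = 26 * items + items
    if d == d:
        ix = ix * items[24]
    else:
        record(ix)
    print(d)
    print(pairs)
    d = d * d
    return ix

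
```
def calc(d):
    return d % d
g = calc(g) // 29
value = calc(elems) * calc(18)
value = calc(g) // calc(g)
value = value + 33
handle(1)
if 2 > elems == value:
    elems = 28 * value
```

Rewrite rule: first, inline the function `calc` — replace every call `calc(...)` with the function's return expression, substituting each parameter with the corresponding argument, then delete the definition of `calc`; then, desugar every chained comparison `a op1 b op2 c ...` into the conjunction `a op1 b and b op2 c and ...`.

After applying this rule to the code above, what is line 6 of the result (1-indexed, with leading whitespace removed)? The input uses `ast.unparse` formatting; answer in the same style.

Transformed code:
g = g % g // 29
value = elems % elems * (18 % 18)
value = g % g // (g % g)
value = value + 33
handle(1)
if 2 > elems and elems == value:
    elems = 28 * value

if 2 > elems and elems == value:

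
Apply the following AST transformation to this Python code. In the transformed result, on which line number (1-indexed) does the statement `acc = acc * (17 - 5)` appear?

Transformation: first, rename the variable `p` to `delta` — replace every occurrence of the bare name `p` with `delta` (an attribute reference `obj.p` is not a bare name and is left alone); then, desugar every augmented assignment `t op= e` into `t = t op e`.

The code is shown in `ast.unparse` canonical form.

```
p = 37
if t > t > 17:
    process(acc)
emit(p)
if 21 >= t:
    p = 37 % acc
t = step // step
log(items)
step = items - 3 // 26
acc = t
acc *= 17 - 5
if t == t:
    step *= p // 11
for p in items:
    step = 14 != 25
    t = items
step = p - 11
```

Transformed code:
delta = 37
if t > t > 17:
    process(acc)
emit(delta)
if 21 >= t:
    delta = 37 % acc
t = step // step
log(items)
step = items - 3 // 26
acc = t
acc = acc * (17 - 5)
if t == t:
    step = step * (delta // 11)
for delta in items:
    step = 14 != 25
    t = items
step = delta - 11

11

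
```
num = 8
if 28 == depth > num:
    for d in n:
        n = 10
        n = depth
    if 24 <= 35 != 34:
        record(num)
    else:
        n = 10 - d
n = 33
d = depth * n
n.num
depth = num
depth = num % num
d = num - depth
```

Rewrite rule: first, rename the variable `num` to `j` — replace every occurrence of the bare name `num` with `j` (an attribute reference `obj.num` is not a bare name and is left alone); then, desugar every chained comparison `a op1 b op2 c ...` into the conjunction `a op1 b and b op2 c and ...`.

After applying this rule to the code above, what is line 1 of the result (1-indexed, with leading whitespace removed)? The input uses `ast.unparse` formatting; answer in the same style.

Transformed code:
j = 8
if 28 == depth and depth > j:
    for d in n:
        n = 10
        n = depth
    if 24 <= 35 and 35 != 34:
        record(j)
    else:
        n = 10 - d
n = 33
d = depth * n
n.num
depth = j
depth = j % j
d = j - depth

j = 8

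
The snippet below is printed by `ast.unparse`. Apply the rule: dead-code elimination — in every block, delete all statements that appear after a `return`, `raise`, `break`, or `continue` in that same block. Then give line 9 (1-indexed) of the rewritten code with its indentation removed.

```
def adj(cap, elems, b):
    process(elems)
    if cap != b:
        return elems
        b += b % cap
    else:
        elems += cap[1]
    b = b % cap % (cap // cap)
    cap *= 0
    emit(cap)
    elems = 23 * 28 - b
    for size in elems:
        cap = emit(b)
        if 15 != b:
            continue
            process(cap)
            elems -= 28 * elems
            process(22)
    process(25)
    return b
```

emit(cap)

Transformed code:
def adj(cap, elems, b):
    process(elems)
    if cap != b:
        return elems
    else:
        elems += cap[1]
    b = b % cap % (cap // cap)
    cap *= 0
    emit(cap)
    elems = 23 * 28 - b
    for size in elems:
        cap = emit(b)
        if 15 != b:
            continue
    process(25)
    return b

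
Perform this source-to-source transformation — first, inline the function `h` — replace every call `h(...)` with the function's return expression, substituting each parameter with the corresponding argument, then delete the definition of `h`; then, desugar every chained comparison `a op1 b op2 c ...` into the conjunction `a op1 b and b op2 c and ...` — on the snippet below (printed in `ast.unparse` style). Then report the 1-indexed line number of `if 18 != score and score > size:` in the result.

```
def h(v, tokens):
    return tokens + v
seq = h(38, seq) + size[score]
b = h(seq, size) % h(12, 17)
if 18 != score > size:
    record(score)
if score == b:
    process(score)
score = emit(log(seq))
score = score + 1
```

3

Transformed code:
seq = seq + 38 + size[score]
b = (size + seq) % (17 + 12)
if 18 != score and score > size:
    record(score)
if score == b:
    process(score)
score = emit(log(seq))
score = score + 1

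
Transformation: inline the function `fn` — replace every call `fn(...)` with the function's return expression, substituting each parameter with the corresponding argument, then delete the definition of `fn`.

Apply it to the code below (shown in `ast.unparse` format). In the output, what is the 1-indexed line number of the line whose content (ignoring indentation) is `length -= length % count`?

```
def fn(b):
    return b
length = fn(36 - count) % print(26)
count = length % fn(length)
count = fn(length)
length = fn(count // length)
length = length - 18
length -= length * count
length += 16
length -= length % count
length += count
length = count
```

8

Transformed code:
length = (36 - count) % print(26)
count = length % length
count = length
length = count // length
length = length - 18
length -= length * count
length += 16
length -= length % count
length += count
length = count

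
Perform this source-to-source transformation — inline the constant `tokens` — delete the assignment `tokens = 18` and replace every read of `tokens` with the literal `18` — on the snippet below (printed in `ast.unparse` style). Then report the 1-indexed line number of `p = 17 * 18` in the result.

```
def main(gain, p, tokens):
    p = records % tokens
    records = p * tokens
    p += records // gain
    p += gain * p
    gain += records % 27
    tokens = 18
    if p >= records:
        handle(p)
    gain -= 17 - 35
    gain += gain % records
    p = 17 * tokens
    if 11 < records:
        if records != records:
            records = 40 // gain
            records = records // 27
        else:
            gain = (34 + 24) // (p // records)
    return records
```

11

Transformed code:
def main(gain, p, tokens):
    p = records % 18
    records = p * 18
    p += records // gain
    p += gain * p
    gain += records % 27
    if p >= records:
        handle(p)
    gain -= 17 - 35
    gain += gain % records
    p = 17 * 18
    if 11 < records:
        if records != records:
            records = 40 // gain
            records = records // 27
        else:
            gain = (34 + 24) // (p // records)
    return records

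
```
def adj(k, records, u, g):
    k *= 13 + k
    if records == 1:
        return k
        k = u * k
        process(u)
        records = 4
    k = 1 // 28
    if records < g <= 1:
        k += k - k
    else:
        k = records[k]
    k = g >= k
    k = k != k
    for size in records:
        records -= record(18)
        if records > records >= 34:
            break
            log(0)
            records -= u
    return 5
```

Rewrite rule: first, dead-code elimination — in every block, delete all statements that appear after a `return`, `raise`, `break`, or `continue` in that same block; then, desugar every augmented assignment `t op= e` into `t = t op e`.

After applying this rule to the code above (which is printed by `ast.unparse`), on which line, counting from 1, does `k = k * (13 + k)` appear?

Transformed code:
def adj(k, records, u, g):
    k = k * (13 + k)
    if records == 1:
        return k
    k = 1 // 28
    if records < g <= 1:
        k = k + (k - k)
    else:
        k = records[k]
    k = g >= k
    k = k != k
    for size in records:
        records = records - record(18)
        if records > records >= 34:
            break
    return 5

2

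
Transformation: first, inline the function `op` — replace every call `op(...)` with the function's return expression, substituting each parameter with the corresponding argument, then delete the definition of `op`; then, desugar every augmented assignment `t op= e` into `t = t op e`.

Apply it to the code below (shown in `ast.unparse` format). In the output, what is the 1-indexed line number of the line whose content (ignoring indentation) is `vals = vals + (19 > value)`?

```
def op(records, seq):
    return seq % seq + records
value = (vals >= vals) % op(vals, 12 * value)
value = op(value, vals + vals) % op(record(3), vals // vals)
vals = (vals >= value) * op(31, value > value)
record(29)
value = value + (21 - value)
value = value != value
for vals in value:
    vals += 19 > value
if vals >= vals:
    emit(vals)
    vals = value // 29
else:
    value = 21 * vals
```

Transformed code:
value = (vals >= vals) % (12 * value % (12 * value) + vals)
value = ((vals + vals) % (vals + vals) + value) % (vals // vals % (vals // vals) + record(3))
vals = (vals >= value) * ((value > value) % (value > value) + 31)
record(29)
value = value + (21 - value)
value = value != value
for vals in value:
    vals = vals + (19 > value)
if vals >= vals:
    emit(vals)
    vals = value // 29
else:
    value = 21 * vals

8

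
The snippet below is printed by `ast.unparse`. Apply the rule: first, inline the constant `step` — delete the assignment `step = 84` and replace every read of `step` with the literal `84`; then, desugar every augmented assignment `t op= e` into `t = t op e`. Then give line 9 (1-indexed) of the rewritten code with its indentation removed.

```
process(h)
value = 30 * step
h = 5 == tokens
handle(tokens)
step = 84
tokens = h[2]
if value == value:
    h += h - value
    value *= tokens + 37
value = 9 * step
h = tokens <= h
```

Transformed code:
process(h)
value = 30 * 84
h = 5 == tokens
handle(tokens)
tokens = h[2]
if value == value:
    h = h + (h - value)
    value = value * (tokens + 37)
value = 9 * 84
h = tokens <= h

value = 9 * 84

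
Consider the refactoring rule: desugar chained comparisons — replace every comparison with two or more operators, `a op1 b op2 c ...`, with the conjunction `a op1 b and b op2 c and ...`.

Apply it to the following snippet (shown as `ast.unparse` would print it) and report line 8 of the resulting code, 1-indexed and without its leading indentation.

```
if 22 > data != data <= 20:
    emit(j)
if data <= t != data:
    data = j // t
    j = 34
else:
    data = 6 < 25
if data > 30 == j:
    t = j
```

if data > 30 and 30 == j:

Transformed code:
if 22 > data and data != data and (data <= 20):
    emit(j)
if data <= t and t != data:
    data = j // t
    j = 34
else:
    data = 6 < 25
if data > 30 and 30 == j:
    t = j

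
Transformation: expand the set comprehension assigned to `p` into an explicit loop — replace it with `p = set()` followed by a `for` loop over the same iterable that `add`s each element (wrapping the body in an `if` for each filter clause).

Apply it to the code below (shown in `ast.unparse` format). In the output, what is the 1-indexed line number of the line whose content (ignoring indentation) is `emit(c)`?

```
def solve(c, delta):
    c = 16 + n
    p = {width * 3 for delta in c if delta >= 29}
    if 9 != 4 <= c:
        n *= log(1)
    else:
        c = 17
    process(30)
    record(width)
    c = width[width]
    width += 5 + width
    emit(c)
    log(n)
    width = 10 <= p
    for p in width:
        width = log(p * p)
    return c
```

15

Transformed code:
def solve(c, delta):
    c = 16 + n
    p = set()
    for delta in c:
        if delta >= 29:
            p.add(width * 3)
    if 9 != 4 <= c:
        n *= log(1)
    else:
        c = 17
    process(30)
    record(width)
    c = width[width]
    width += 5 + width
    emit(c)
    log(n)
    width = 10 <= p
    for p in width:
        width = log(p * p)
    return c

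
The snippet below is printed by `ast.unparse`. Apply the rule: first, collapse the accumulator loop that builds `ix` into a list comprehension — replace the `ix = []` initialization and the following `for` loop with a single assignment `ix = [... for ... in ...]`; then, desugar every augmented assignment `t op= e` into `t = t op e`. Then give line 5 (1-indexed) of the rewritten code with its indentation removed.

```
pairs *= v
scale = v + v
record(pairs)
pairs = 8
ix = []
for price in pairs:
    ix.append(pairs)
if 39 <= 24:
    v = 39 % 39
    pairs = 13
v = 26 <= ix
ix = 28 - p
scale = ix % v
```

Transformed code:
pairs = pairs * v
scale = v + v
record(pairs)
pairs = 8
ix = [pairs for price in pairs]
if 39 <= 24:
    v = 39 % 39
    pairs = 13
v = 26 <= ix
ix = 28 - p
scale = ix % v

ix = [pairs for price in pairs]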